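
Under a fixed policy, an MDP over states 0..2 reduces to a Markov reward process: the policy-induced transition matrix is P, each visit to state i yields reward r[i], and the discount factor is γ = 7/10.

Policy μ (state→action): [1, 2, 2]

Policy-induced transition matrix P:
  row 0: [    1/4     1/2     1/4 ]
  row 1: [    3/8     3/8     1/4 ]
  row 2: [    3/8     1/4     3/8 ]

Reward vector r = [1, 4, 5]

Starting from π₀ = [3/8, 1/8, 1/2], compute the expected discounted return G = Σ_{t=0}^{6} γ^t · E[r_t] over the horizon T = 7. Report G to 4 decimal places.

G = 10.1703

t=0: π = [0.3750, 0.1250, 0.5000], E[r] = 3.3750, γ^t·E[r] = 3.375000, running G = 3.375000
t=1: π = [0.3281, 0.3594, 0.3125], E[r] = 3.3281, γ^t·E[r] = 2.329688, running G = 5.704688
t=2: π = [0.3340, 0.3770, 0.2891], E[r] = 3.2871, γ^t·E[r] = 1.610684, running G = 7.315371
t=3: π = [0.3333, 0.3806, 0.2861], E[r] = 3.2864, γ^t·E[r] = 1.127227, running G = 8.442598
t=4: π = [0.3333, 0.3809, 0.2858], E[r] = 3.2857, γ^t·E[r] = 0.788905, running G = 9.231504
t=5: π = [0.3333, 0.3809, 0.2857], E[r] = 3.2857, γ^t·E[r] = 0.552232, running G = 9.783735
t=6: π = [0.3333, 0.3810, 0.2857], E[r] = 3.2857, γ^t·E[r] = 0.386561, running G = 10.170296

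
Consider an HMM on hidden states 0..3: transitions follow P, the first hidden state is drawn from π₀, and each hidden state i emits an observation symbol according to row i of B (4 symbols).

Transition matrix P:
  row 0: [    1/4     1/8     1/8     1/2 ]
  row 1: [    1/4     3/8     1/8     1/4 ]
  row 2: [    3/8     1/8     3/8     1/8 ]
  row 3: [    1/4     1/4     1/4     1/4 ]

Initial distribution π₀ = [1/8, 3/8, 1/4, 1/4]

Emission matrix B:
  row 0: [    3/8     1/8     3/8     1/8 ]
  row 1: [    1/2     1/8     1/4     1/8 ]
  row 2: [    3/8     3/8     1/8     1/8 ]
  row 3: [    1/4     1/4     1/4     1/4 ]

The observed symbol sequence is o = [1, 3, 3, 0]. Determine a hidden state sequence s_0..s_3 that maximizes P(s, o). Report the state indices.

path = [2, 0, 3, 1]

t=0: δ = [1.562e-02, 4.688e-02, 9.375e-02, 6.250e-02]  (obs o_0=1)
t=1: δ = [4.395e-03, 2.197e-03, 4.395e-03, 3.906e-03]  ψ = [2, 1, 2, 3]  (obs o_1=3)
t=2: δ = [2.060e-04, 1.221e-04, 2.060e-04, 5.493e-04]  ψ = [2, 3, 2, 0]  (obs o_2=3)
t=3: δ = [5.150e-05, 6.866e-05, 5.150e-05, 3.433e-05]  ψ = [3, 3, 3, 3]  (obs o_3=0)
backtrack: best end state = 1; path = [2, 0, 3, 1]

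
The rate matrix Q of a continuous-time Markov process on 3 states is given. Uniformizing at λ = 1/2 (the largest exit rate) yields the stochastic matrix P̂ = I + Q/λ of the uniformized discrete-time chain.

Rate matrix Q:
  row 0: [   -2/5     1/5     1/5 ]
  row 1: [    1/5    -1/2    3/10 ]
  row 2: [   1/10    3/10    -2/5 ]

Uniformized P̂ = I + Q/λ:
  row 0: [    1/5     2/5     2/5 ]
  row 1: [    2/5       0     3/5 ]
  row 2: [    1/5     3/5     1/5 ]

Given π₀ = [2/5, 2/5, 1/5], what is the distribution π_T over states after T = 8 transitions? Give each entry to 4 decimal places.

t=0: π = [0.4000, 0.4000, 0.2000]
t=1: π = [0.2800, 0.2800, 0.4400]
t=2: π = [0.2560, 0.3760, 0.3680]
t=3: π = [0.2752, 0.3232, 0.4016]
t=4: π = [0.2646, 0.3510, 0.3843]
t=5: π = [0.2702, 0.3364, 0.3933]
t=6: π = [0.2673, 0.3441, 0.3886]
t=7: π = [0.2688, 0.3401, 0.3911]
t=8: π = [0.2680, 0.3422, 0.3898]

π = [0.2680, 0.3422, 0.3898]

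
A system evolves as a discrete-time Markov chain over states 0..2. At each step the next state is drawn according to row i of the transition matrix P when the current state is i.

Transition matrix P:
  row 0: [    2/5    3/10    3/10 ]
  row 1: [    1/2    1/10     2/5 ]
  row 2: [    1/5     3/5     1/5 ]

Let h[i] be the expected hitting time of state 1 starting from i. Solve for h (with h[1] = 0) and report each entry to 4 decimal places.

First-step conditioning: h[1] = 0; for i ≠ 1, h[i] = 1 + Σ_k P[i][k]·h[k].
  h[0] = 1 + 2/5·h[0] + 3/10·h[2]
  h[2] = 1 + 1/5·h[0] + 1/5·h[2]
Solving the 2×2 linear system over states ≠ 1 gives exactly h = [55/21, 0, 40/21] (h[1] = 0 is the target).

h = [2.6190, 0.0000, 1.9048]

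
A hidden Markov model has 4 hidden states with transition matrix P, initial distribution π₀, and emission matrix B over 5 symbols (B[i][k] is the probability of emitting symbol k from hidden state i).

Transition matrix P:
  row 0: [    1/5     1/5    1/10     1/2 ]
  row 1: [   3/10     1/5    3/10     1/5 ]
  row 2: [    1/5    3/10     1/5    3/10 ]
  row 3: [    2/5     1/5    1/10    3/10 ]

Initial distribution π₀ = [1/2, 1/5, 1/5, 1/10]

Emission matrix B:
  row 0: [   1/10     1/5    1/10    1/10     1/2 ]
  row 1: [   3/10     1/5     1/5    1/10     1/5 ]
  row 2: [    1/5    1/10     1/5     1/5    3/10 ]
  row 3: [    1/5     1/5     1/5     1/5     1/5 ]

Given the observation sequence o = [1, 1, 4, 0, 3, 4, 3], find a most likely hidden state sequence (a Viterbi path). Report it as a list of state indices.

t=0: δ = [1.000e-01, 4.000e-02, 2.000e-02, 2.000e-02]  (obs o_0=1)
t=1: δ = [4.000e-03, 4.000e-03, 1.200e-03, 1.000e-02]  ψ = [0, 0, 1, 0]  (obs o_1=1)
t=2: δ = [2.000e-03, 4.000e-04, 3.600e-04, 6.000e-04]  ψ = [3, 3, 1, 3]  (obs o_2=4)
t=3: δ = [4.000e-05, 1.200e-04, 4.000e-05, 2.000e-04]  ψ = [0, 0, 0, 0]  (obs o_3=0)
t=4: δ = [8.000e-06, 4.000e-06, 7.200e-06, 1.200e-05]  ψ = [3, 3, 1, 3]  (obs o_4=3)
t=5: δ = [2.400e-06, 4.800e-07, 4.320e-07, 8.000e-07]  ψ = [3, 3, 2, 0]  (obs o_5=4)
t=6: δ = [4.800e-08, 4.800e-08, 4.800e-08, 2.400e-07]  ψ = [0, 0, 0, 0]  (obs o_6=3)
backtrack: best end state = 3; path = [0, 3, 0, 3, 3, 0, 3]

path = [0, 3, 0, 3, 3, 0, 3]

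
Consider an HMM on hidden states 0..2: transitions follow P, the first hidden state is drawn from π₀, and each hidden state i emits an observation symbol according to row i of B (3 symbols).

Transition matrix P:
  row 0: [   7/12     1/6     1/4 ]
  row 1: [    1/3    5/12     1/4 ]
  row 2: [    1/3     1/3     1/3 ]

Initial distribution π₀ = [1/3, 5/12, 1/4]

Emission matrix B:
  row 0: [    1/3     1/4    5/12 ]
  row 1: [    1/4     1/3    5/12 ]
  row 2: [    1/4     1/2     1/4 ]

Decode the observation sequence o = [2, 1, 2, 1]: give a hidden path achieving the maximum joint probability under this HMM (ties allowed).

path = [0, 0, 0, 0]

t=0: δ = [1.389e-01, 1.736e-01, 6.250e-02]  (obs o_0=2)
t=1: δ = [2.025e-02, 2.411e-02, 2.170e-02]  ψ = [0, 1, 1]  (obs o_1=1)
t=2: δ = [4.923e-03, 4.186e-03, 1.808e-03]  ψ = [0, 1, 2]  (obs o_2=2)
t=3: δ = [7.179e-04, 5.814e-04, 6.154e-04]  ψ = [0, 1, 0]  (obs o_3=1)
backtrack: best end state = 0; path = [0, 0, 0, 0]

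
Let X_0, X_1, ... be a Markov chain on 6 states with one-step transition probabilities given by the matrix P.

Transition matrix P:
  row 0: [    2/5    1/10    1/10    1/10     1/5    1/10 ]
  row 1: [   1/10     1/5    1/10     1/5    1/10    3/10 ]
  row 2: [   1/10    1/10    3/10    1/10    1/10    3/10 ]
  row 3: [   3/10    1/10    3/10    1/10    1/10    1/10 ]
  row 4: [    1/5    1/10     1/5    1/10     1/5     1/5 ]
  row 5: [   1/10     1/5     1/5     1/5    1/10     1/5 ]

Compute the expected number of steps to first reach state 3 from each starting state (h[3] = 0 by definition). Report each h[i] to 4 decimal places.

h = [7.5333, 6.4952, 7.3071, 0.0000, 7.4143, 6.5690]

First-step conditioning: h[3] = 0; for i ≠ 3, h[i] = 1 + Σ_k P[i][k]·h[k].
  h[0] = 1 + 2/5·h[0] + 1/10·h[1] + 1/10·h[2] + 1/5·h[4] + 1/10·h[5]
  h[1] = 1 + 1/10·h[0] + 1/5·h[1] + 1/10·h[2] + 1/10·h[4] + 3/10·h[5]
  h[2] = 1 + 1/10·h[0] + 1/10·h[1] + 3/10·h[2] + 1/10·h[4] + 3/10·h[5]
  h[4] = 1 + 1/5·h[0] + 1/10·h[1] + 1/5·h[2] + 1/5·h[4] + 1/5·h[5]
  h[5] = 1 + 1/10·h[0] + 1/5·h[1] + 1/5·h[2] + 1/10·h[4] + 1/5·h[5]
Solving the 5×5 linear system over states ≠ 3 gives exactly h = [113/15, 682/105, 1023/140, 0, 519/70, 2759/420] (h[3] = 0 is the target).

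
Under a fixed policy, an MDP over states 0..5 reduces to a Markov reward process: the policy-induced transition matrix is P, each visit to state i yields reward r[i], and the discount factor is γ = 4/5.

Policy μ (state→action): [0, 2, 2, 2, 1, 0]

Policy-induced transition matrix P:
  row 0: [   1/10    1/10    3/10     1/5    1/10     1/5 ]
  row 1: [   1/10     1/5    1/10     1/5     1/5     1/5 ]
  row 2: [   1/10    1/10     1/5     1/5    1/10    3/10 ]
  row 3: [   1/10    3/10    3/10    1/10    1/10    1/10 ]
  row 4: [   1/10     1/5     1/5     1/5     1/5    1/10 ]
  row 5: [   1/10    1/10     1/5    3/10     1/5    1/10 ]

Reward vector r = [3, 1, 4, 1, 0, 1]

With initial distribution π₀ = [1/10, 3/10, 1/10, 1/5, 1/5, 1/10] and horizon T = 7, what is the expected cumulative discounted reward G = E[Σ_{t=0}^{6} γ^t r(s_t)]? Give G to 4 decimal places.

t=0: π = [0.1000, 0.3000, 0.1000, 0.2000, 0.2000, 0.1000], E[r] = 1.3000, γ^t·E[r] = 1.300000, running G = 1.300000
t=1: π = [0.1000, 0.1900, 0.2000, 0.1900, 0.1600, 0.1600], E[r] = 1.6400, γ^t·E[r] = 1.312000, running G = 2.612000
t=2: π = [0.1000, 0.1730, 0.2100, 0.1970, 0.1510, 0.1690], E[r] = 1.6790, γ^t·E[r] = 1.074560, running G = 3.686560
t=3: π = [0.1000, 0.1718, 0.2124, 0.1972, 0.1493, 0.1693], E[r] = 1.6879, γ^t·E[r] = 0.864205, running G = 4.550765
t=4: π = [0.1000, 0.1716, 0.2125, 0.1972, 0.1490, 0.1697], E[r] = 1.6886, γ^t·E[r] = 0.691642, running G = 5.242407
t=5: π = [0.1000, 0.1715, 0.2126, 0.1972, 0.1490, 0.1697], E[r] = 1.6887, γ^t·E[r] = 0.553344, running G = 5.795752
t=6: π = [0.1000, 0.1715, 0.2126, 0.1972, 0.1490, 0.1697], E[r] = 1.6887, γ^t·E[r] = 0.442684, running G = 6.238435

G = 6.2384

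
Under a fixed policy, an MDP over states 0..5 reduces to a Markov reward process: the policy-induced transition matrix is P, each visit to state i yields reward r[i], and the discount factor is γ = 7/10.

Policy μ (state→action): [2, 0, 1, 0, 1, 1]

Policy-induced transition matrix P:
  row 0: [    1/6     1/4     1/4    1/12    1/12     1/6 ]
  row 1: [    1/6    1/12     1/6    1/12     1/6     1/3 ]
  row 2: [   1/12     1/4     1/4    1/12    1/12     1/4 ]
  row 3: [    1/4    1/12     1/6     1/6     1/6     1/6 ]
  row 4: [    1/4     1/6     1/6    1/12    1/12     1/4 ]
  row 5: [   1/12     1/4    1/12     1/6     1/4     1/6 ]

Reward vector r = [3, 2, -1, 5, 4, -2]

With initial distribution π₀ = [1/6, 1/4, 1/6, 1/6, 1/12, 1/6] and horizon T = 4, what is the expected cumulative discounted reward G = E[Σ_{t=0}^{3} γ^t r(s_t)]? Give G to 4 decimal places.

G = 3.7257

t=0: π = [0.1667, 0.2500, 0.1667, 0.1667, 0.0833, 0.1667], E[r] = 1.6667, γ^t·E[r] = 1.666667, running G = 1.666667
t=1: π = [0.1597, 0.1736, 0.1806, 0.1111, 0.1458, 0.2292], E[r] = 1.3264, γ^t·E[r] = 0.928472, running G = 2.595139
t=2: π = [0.1539, 0.1904, 0.1759, 0.1117, 0.1453, 0.2228], E[r] = 1.3605, γ^t·E[r] = 0.666661, running G = 3.261800
t=3: π = [0.1549, 0.1875, 0.1756, 0.1112, 0.1456, 0.2252], E[r] = 1.3523, γ^t·E[r] = 0.463851, running G = 3.725650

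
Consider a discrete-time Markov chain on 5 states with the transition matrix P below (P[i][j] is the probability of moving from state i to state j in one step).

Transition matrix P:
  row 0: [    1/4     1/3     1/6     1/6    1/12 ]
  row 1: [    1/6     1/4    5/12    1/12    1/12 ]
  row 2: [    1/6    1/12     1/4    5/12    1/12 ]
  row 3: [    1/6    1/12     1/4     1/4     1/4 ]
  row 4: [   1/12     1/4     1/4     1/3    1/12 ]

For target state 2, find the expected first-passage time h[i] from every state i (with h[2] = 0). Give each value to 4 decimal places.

First-step conditioning: h[2] = 0; for i ≠ 2, h[i] = 1 + Σ_k P[i][k]·h[k].
  h[0] = 1 + 1/4·h[0] + 1/3·h[1] + 1/6·h[3] + 1/12·h[4]
  h[1] = 1 + 1/6·h[0] + 1/4·h[1] + 1/12·h[3] + 1/12·h[4]
  h[3] = 1 + 1/6·h[0] + 1/12·h[1] + 1/4·h[3] + 1/4·h[4]
  h[4] = 1 + 1/12·h[0] + 1/4·h[1] + 1/3·h[3] + 1/12·h[4]
Solving the 4×4 linear system over states ≠ 2 gives exactly h = [2439/623, 1884/623, 0, 2337/623, 2265/623] (h[2] = 0 is the target).

h = [3.9149, 3.0241, 0.0000, 3.7512, 3.6356]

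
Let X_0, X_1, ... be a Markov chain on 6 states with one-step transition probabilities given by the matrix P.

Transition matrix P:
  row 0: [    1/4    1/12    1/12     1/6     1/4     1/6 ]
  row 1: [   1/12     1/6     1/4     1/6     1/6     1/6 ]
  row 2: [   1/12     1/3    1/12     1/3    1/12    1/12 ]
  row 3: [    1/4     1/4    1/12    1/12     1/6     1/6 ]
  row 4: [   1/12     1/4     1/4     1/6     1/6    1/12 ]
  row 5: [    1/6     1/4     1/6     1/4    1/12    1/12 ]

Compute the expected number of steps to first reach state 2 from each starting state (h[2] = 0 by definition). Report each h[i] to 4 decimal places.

h = [6.4366, 5.3678, 0.0000, 6.3580, 5.3199, 5.9428]

First-step conditioning: h[2] = 0; for i ≠ 2, h[i] = 1 + Σ_k P[i][k]·h[k].
  h[0] = 1 + 1/4·h[0] + 1/12·h[1] + 1/6·h[3] + 1/4·h[4] + 1/6·h[5]
  h[1] = 1 + 1/12·h[0] + 1/6·h[1] + 1/6·h[3] + 1/6·h[4] + 1/6·h[5]
  h[3] = 1 + 1/4·h[0] + 1/4·h[1] + 1/12·h[3] + 1/6·h[4] + 1/6·h[5]
  h[4] = 1 + 1/12·h[0] + 1/4·h[1] + 1/6·h[3] + 1/6·h[4] + 1/12·h[5]
  h[5] = 1 + 1/6·h[0] + 1/4·h[1] + 1/4·h[3] + 1/12·h[4] + 1/12·h[5]
Solving the 5×5 linear system over states ≠ 2 gives exactly h = [7254/1127, 12099/2254, 0, 14331/2254, 1713/322, 13395/2254] (h[2] = 0 is the target).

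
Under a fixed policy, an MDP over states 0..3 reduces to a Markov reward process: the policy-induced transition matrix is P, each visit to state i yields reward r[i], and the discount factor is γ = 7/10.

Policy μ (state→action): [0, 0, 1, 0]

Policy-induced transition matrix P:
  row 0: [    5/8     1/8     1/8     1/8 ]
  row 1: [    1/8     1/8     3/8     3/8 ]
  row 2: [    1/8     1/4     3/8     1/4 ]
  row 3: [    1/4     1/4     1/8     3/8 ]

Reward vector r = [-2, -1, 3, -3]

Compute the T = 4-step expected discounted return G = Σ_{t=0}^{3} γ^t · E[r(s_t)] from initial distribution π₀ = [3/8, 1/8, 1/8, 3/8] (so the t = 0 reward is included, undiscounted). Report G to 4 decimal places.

t=0: π = [0.3750, 0.1250, 0.1250, 0.3750], E[r] = -1.6250, γ^t·E[r] = -1.625000, running G = -1.625000
t=1: π = [0.3594, 0.1875, 0.1875, 0.2656], E[r] = -1.1406, γ^t·E[r] = -0.798438, running G = -2.423438
t=2: π = [0.3379, 0.1816, 0.2188, 0.2617], E[r] = -0.9863, γ^t·E[r] = -0.483301, running G = -2.906738
t=3: π = [0.3267, 0.1851, 0.2251, 0.2632], E[r] = -0.9526, γ^t·E[r] = -0.326754, running G = -3.233493

G = -3.2335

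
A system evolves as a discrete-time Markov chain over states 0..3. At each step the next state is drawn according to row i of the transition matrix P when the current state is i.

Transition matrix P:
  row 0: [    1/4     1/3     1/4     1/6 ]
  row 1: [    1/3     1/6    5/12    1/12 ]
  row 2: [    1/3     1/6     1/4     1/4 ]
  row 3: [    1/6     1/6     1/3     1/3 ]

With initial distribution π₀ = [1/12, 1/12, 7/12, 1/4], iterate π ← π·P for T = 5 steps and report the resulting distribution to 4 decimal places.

π = [0.2755, 0.2126, 0.3029, 0.2091]

t=0: π = [0.0833, 0.0833, 0.5833, 0.2500]
t=1: π = [0.2847, 0.1806, 0.2847, 0.2500]
t=2: π = [0.2679, 0.2141, 0.3009, 0.2170]
t=3: π = [0.2748, 0.2113, 0.3038, 0.2101]
t=4: π = [0.2754, 0.2125, 0.3027, 0.2094]
t=5: π = [0.2755, 0.2126, 0.3029, 0.2091]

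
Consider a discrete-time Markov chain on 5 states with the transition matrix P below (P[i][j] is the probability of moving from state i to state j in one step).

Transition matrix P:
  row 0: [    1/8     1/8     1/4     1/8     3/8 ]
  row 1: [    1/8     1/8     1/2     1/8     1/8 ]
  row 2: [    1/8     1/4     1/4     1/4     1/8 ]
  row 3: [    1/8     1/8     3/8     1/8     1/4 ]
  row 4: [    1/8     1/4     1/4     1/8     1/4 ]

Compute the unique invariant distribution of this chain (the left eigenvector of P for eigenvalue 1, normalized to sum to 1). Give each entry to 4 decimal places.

Balance equations π_j = Σ_i π_i·P[i][j]:
  π_0 = 1/8·π_0 + 1/8·π_1 + 1/8·π_2 + 1/8·π_3 + 1/8·π_4
  π_1 = 1/8·π_0 + 1/8·π_1 + 1/4·π_2 + 1/8·π_3 + 1/4·π_4
  π_2 = 1/4·π_0 + 1/2·π_1 + 1/4·π_2 + 3/8·π_3 + 1/4·π_4
  π_3 = 1/8·π_0 + 1/8·π_1 + 1/4·π_2 + 1/8·π_3 + 1/8·π_4
  normalize: π_0 + π_1 + π_2 + π_3 + π_4 = 1
Solving the linear system gives exactly π = [1/8, 865/4552, 181/569, 375/2276, 115/569].

π = [0.1250, 0.1900, 0.3181, 0.1648, 0.2021]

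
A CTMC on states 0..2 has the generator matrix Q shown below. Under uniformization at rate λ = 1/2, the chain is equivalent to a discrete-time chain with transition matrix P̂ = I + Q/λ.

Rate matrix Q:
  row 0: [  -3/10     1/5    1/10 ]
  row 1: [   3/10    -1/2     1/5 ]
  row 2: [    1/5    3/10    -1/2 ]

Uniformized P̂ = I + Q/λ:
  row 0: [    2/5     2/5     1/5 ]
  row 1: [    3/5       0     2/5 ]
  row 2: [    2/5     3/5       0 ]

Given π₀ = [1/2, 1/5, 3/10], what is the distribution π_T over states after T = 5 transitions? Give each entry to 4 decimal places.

π = [0.4616, 0.3218, 0.2166]

t=0: π = [0.5000, 0.2000, 0.3000]
t=1: π = [0.4400, 0.3800, 0.1800]
t=2: π = [0.4760, 0.2840, 0.2400]
t=3: π = [0.4568, 0.3344, 0.2088]
t=4: π = [0.4669, 0.3080, 0.2251]
t=5: π = [0.4616, 0.3218, 0.2166]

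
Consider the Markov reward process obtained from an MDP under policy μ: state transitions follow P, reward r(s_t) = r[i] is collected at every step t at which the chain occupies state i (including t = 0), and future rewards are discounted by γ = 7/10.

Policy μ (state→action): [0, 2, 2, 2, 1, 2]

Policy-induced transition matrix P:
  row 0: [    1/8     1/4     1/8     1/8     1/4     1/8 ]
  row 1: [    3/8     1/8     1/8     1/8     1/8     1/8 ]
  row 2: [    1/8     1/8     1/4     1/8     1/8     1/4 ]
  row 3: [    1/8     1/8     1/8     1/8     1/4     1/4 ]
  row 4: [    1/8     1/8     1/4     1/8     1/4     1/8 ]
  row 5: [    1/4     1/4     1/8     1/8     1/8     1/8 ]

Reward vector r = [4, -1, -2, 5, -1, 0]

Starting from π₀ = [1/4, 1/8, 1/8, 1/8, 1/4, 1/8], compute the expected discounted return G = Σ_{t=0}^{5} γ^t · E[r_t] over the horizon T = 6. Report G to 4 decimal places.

t=0: π = [0.2500, 0.1250, 0.1250, 0.1250, 0.2500, 0.1250], E[r] = 1.0000, γ^t·E[r] = 1.000000, running G = 1.000000
t=1: π = [0.1719, 0.1719, 0.1719, 0.1250, 0.2031, 0.1563], E[r] = 0.5938, γ^t·E[r] = 0.415625, running G = 1.415625
t=2: π = [0.1875, 0.1660, 0.1719, 0.1250, 0.1875, 0.1621], E[r] = 0.6777, γ^t·E[r] = 0.332090, running G = 1.747715
t=3: π = [0.1868, 0.1687, 0.1699, 0.1250, 0.1875, 0.1621], E[r] = 0.6760, γ^t·E[r] = 0.231877, running G = 1.979592
t=4: π = [0.1874, 0.1686, 0.1697, 0.1250, 0.1874, 0.1619], E[r] = 0.6794, γ^t·E[r] = 0.163120, running G = 2.142711
t=5: π = [0.1874, 0.1687, 0.1696, 0.1250, 0.1875, 0.1618], E[r] = 0.6791, γ^t·E[r] = 0.114141, running G = 2.256852

G = 2.2569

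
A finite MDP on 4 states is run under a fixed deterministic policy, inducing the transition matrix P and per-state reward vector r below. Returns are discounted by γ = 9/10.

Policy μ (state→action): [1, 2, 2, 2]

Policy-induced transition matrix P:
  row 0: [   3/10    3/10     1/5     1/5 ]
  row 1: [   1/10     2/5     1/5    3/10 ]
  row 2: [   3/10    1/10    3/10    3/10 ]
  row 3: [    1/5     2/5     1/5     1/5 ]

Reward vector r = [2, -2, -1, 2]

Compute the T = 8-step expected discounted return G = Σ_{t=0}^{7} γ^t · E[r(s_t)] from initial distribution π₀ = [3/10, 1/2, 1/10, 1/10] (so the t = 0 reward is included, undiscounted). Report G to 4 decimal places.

t=0: π = [0.3000, 0.5000, 0.1000, 0.1000], E[r] = -0.3000, γ^t·E[r] = -0.300000, running G = -0.300000
t=1: π = [0.1900, 0.3400, 0.2100, 0.2600], E[r] = 0.0100, γ^t·E[r] = 0.009000, running G = -0.291000
t=2: π = [0.2060, 0.3180, 0.2210, 0.2550], E[r] = 0.0650, γ^t·E[r] = 0.052650, running G = -0.238350
t=3: π = [0.2109, 0.3131, 0.2221, 0.2539], E[r] = 0.0813, γ^t·E[r] = 0.059268, running G = -0.179082
t=4: π = [0.2120, 0.3123, 0.2222, 0.2535], E[r] = 0.0843, γ^t·E[r] = 0.055276, running G = -0.123806
t=5: π = [0.2122, 0.3121, 0.2222, 0.2534], E[r] = 0.0848, γ^t·E[r] = 0.050065, running G = -0.073741
t=6: π = [0.2122, 0.3121, 0.2222, 0.2534], E[r] = 0.0849, γ^t·E[r] = 0.045106, running G = -0.028635
t=7: π = [0.2122, 0.3121, 0.2222, 0.2534], E[r] = 0.0849, γ^t·E[r] = 0.040603, running G = 0.011968

G = 0.0120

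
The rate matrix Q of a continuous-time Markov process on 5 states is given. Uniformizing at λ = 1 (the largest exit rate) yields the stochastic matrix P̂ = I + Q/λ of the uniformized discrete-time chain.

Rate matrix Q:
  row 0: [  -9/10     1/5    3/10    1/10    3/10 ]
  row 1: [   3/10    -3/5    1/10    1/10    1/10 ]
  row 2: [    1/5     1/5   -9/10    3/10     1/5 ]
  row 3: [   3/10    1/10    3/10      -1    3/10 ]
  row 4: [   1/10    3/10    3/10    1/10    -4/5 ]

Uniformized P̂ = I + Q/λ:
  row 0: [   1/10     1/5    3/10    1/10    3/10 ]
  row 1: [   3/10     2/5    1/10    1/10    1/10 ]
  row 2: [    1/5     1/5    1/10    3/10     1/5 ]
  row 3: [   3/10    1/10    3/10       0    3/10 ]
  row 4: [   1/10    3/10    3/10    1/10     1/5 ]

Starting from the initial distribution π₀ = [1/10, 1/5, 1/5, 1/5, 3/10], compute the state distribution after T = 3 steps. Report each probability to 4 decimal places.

π = [0.1988, 0.2593, 0.2070, 0.1280, 0.2069]

t=0: π = [0.1000, 0.2000, 0.2000, 0.2000, 0.3000]
t=1: π = [0.2000, 0.2500, 0.2200, 0.1200, 0.2100]
t=2: π = [0.1960, 0.2590, 0.2060, 0.1320, 0.2070]
t=3: π = [0.1988, 0.2593, 0.2070, 0.1280, 0.2069]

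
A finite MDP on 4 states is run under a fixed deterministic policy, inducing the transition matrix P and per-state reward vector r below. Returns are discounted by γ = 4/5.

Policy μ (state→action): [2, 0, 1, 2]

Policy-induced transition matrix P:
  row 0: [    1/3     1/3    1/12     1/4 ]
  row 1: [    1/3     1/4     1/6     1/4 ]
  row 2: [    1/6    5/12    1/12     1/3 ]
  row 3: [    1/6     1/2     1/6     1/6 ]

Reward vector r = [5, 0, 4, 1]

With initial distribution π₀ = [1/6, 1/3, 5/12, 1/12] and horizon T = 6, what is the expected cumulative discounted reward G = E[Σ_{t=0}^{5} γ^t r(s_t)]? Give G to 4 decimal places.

G = 8.1977

t=0: π = [0.1667, 0.3333, 0.4167, 0.0833], E[r] = 2.5833, γ^t·E[r] = 2.583333, running G = 2.583333
t=1: π = [0.2500, 0.3542, 0.1181, 0.2778], E[r] = 2.0000, γ^t·E[r] = 1.600000, running G = 4.183333
t=2: π = [0.2674, 0.3600, 0.1360, 0.2367], E[r] = 2.1175, γ^t·E[r] = 1.355185, running G = 5.538519
t=3: π = [0.2712, 0.3541, 0.1331, 0.2416], E[r] = 2.1299, γ^t·E[r] = 1.090519, running G = 6.629037
t=4: π = [0.2709, 0.3552, 0.1330, 0.2410], E[r] = 2.1273, γ^t·E[r] = 0.871347, running G = 7.500384
t=5: π = [0.2710, 0.3550, 0.1330, 0.2410], E[r] = 2.1281, γ^t·E[r] = 0.697337, running G = 8.197721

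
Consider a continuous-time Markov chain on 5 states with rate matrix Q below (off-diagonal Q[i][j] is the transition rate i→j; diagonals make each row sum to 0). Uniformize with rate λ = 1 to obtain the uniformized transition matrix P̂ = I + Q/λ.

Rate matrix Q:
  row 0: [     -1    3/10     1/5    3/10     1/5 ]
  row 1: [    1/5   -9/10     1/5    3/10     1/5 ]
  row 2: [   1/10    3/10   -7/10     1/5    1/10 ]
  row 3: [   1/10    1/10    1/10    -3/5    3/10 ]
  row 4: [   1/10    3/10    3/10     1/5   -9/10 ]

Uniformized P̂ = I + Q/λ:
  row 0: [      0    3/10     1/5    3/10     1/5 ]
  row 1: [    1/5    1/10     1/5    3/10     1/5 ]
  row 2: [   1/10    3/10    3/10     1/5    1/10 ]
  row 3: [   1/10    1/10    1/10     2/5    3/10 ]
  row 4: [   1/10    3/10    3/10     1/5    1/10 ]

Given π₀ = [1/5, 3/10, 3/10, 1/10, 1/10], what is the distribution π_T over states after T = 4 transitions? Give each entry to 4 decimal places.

π = [0.1093, 0.2018, 0.2111, 0.2889, 0.1889]

t=0: π = [0.2000, 0.3000, 0.3000, 0.1000, 0.1000]
t=1: π = [0.1100, 0.2200, 0.2300, 0.2700, 0.1700]
t=2: π = [0.1110, 0.2020, 0.2130, 0.2870, 0.1870]
t=3: π = [0.1091, 0.2022, 0.2113, 0.2887, 0.1887]
t=4: π = [0.1093, 0.2018, 0.2111, 0.2889, 0.1889]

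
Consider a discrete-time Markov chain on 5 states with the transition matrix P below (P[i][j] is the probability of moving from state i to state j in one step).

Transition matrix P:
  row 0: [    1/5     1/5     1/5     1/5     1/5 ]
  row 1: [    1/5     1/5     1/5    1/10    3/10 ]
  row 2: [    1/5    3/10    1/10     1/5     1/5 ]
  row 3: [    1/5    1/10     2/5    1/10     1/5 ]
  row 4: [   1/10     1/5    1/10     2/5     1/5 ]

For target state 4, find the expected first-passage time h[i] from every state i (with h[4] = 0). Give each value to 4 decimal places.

h = [4.5355, 4.0785, 4.4940, 4.5695, 0.0000]

First-step conditioning: h[4] = 0; for i ≠ 4, h[i] = 1 + Σ_k P[i][k]·h[k].
  h[0] = 1 + 1/5·h[0] + 1/5·h[1] + 1/5·h[2] + 1/5·h[3]
  h[1] = 1 + 1/5·h[0] + 1/5·h[1] + 1/5·h[2] + 1/10·h[3]
  h[2] = 1 + 1/5·h[0] + 3/10·h[1] + 1/10·h[2] + 1/5·h[3]
  h[3] = 1 + 1/5·h[0] + 1/10·h[1] + 2/5·h[2] + 1/10·h[3]
Solving the 4×4 linear system over states ≠ 4 gives exactly h = [6005/1324, 1350/331, 2975/662, 3025/662, 0] (h[4] = 0 is the target).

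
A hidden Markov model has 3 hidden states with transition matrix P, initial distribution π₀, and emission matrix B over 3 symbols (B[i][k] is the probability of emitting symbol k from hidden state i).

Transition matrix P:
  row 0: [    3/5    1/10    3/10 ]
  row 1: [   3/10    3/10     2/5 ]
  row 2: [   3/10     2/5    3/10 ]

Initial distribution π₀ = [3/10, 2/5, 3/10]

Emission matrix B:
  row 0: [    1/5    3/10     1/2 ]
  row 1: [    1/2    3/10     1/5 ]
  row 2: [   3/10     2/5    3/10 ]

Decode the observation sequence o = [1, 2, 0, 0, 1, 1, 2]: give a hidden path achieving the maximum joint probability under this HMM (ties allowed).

t=0: δ = [9.000e-02, 1.200e-01, 1.200e-01]  (obs o_0=1)
t=1: δ = [2.700e-02, 9.600e-03, 1.440e-02]  ψ = [0, 2, 1]  (obs o_1=2)
t=2: δ = [3.240e-03, 2.880e-03, 2.430e-03]  ψ = [0, 2, 0]  (obs o_2=0)
t=3: δ = [3.888e-04, 4.860e-04, 3.456e-04]  ψ = [0, 2, 1]  (obs o_3=0)
t=4: δ = [6.998e-05, 4.374e-05, 7.776e-05]  ψ = [0, 1, 1]  (obs o_4=1)
t=5: δ = [1.260e-05, 9.331e-06, 9.331e-06]  ψ = [0, 2, 2]  (obs o_5=1)
t=6: δ = [3.779e-06, 7.465e-07, 1.134e-06]  ψ = [0, 2, 0]  (obs o_6=2)
backtrack: best end state = 0; path = [0, 0, 0, 0, 0, 0, 0]

path = [0, 0, 0, 0, 0, 0, 0]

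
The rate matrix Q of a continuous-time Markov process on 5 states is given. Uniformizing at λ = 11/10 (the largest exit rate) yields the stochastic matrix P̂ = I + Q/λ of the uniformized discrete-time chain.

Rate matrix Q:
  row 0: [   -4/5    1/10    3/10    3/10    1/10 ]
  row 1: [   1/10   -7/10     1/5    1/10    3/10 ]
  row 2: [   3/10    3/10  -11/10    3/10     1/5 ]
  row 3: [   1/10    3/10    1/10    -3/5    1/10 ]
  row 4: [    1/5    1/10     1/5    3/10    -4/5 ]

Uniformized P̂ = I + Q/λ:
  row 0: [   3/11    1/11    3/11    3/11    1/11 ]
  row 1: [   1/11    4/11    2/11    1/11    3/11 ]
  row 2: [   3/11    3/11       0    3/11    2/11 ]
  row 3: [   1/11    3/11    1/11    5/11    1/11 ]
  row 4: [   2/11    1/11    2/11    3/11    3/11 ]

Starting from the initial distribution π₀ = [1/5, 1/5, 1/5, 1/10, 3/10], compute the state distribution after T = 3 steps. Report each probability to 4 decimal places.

t=0: π = [0.2000, 0.2000, 0.2000, 0.1000, 0.3000]
t=1: π = [0.1909, 0.2000, 0.1545, 0.2545, 0.2000]
t=2: π = [0.1719, 0.2198, 0.1479, 0.2826, 0.1777]
t=3: π = [0.1652, 0.2292, 0.1449, 0.2841, 0.1766]

π = [0.1652, 0.2292, 0.1449, 0.2841, 0.1766]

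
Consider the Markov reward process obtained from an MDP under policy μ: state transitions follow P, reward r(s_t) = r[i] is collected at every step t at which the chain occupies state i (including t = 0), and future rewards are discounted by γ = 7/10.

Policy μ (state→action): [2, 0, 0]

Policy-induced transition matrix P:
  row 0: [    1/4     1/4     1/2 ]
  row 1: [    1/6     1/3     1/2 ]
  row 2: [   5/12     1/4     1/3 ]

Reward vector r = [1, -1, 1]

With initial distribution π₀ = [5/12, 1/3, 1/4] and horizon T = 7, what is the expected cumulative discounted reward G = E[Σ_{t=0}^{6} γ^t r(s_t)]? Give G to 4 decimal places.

t=0: π = [0.4167, 0.3333, 0.2500], E[r] = 0.3333, γ^t·E[r] = 0.333333, running G = 0.333333
t=1: π = [0.2639, 0.2778, 0.4583], E[r] = 0.4444, γ^t·E[r] = 0.311111, running G = 0.644444
t=2: π = [0.3032, 0.2731, 0.4236], E[r] = 0.4537, γ^t·E[r] = 0.222315, running G = 0.866759
t=3: π = [0.2978, 0.2728, 0.4294], E[r] = 0.4545, γ^t·E[r] = 0.155885, running G = 1.022644
t=4: π = [0.2988, 0.2727, 0.4284], E[r] = 0.4545, γ^t·E[r] = 0.109135, running G = 1.131779
t=5: π = [0.2987, 0.2727, 0.4286], E[r] = 0.4545, γ^t·E[r] = 0.076395, running G = 1.208175
t=6: π = [0.2987, 0.2727, 0.4286], E[r] = 0.4545, γ^t·E[r] = 0.053477, running G = 1.261651

G = 1.2617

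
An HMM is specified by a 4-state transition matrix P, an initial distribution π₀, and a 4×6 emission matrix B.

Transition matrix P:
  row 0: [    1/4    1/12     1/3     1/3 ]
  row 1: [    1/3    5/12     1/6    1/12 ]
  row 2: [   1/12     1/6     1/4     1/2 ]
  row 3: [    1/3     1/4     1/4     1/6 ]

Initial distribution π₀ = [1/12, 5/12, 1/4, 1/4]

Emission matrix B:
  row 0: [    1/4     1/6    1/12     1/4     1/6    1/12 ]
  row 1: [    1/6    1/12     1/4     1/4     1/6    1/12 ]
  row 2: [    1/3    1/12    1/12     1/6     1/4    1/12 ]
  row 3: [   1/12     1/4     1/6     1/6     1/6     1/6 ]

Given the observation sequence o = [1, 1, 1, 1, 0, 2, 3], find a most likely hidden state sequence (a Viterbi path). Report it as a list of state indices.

path = [3, 0, 3, 0, 2, 3, 0]

t=0: δ = [1.389e-02, 3.472e-02, 2.083e-02, 6.250e-02]  (obs o_0=1)
t=1: δ = [3.472e-03, 1.302e-03, 1.302e-03, 2.604e-03]  ψ = [3, 3, 3, 2]  (obs o_1=1)
t=2: δ = [1.447e-04, 5.425e-05, 9.645e-05, 2.894e-04]  ψ = [0, 3, 0, 0]  (obs o_2=1)
t=3: δ = [1.608e-05, 6.028e-06, 6.028e-06, 1.206e-05]  ψ = [3, 3, 3, 0]  (obs o_3=1)
t=4: δ = [1.005e-06, 5.023e-07, 1.786e-06, 4.465e-07]  ψ = [0, 3, 0, 0]  (obs o_4=0)
t=5: δ = [2.093e-08, 7.442e-08, 3.721e-08, 1.488e-07]  ψ = [0, 2, 2, 2]  (obs o_5=2)
t=6: δ = [1.240e-08, 9.303e-09, 6.202e-09, 4.135e-09]  ψ = [3, 3, 3, 3]  (obs o_6=3)
backtrack: best end state = 0; path = [3, 0, 3, 0, 2, 3, 0]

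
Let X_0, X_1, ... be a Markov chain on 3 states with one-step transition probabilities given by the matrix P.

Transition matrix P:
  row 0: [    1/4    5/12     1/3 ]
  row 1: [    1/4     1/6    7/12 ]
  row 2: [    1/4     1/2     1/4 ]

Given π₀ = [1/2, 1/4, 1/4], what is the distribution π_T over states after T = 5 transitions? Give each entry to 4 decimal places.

π = [0.2500, 0.3596, 0.3904]

t=0: π = [0.5000, 0.2500, 0.2500]
t=1: π = [0.2500, 0.3750, 0.3750]
t=2: π = [0.2500, 0.3542, 0.3958]
t=3: π = [0.2500, 0.3611, 0.3889]
t=4: π = [0.2500, 0.3588, 0.3912]
t=5: π = [0.2500, 0.3596, 0.3904]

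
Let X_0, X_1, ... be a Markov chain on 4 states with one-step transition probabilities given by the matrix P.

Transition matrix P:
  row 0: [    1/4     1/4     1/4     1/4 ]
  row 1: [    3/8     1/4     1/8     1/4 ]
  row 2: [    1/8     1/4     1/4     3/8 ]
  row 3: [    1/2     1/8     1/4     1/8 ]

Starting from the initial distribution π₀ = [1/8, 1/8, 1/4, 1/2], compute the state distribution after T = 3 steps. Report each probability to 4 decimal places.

t=0: π = [0.1250, 0.1250, 0.2500, 0.5000]
t=1: π = [0.3594, 0.1875, 0.2344, 0.2188]
t=2: π = [0.2988, 0.2227, 0.2266, 0.2520]
t=3: π = [0.3125, 0.2185, 0.2222, 0.2468]

π = [0.3125, 0.2185, 0.2222, 0.2468]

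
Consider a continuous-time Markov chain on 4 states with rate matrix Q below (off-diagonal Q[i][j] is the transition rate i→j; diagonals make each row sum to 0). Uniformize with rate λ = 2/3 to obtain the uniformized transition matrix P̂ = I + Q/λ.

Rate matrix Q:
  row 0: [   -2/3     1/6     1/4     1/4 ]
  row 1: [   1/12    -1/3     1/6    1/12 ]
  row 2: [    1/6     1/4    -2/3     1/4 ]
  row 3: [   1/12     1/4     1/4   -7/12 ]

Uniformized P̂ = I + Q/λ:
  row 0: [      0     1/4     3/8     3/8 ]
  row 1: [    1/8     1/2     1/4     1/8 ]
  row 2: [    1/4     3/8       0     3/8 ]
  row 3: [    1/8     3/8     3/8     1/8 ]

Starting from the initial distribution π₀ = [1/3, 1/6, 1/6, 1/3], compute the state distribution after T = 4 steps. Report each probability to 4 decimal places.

t=0: π = [0.3333, 0.1667, 0.1667, 0.3333]
t=1: π = [0.1042, 0.3542, 0.2917, 0.2500]
t=2: π = [0.1484, 0.4063, 0.2214, 0.2240]
t=3: π = [0.1341, 0.4072, 0.2412, 0.2174]
t=4: π = [0.1384, 0.4091, 0.2336, 0.2188]

π = [0.1384, 0.4091, 0.2336, 0.2188]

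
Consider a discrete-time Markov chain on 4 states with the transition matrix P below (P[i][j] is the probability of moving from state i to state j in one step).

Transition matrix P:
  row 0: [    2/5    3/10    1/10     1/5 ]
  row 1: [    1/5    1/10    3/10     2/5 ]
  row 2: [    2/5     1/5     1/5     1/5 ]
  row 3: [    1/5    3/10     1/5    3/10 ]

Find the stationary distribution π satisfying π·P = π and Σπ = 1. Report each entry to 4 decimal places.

π = [0.2984, 0.2339, 0.1935, 0.2742]

Balance equations π_j = Σ_i π_i·P[i][j]:
  π_0 = 2/5·π_0 + 1/5·π_1 + 2/5·π_2 + 1/5·π_3
  π_1 = 3/10·π_0 + 1/10·π_1 + 1/5·π_2 + 3/10·π_3
  π_2 = 1/10·π_0 + 3/10·π_1 + 1/5·π_2 + 1/5·π_3
  normalize: π_0 + π_1 + π_2 + π_3 = 1
Solving the linear system gives exactly π = [37/124, 29/124, 6/31, 17/62].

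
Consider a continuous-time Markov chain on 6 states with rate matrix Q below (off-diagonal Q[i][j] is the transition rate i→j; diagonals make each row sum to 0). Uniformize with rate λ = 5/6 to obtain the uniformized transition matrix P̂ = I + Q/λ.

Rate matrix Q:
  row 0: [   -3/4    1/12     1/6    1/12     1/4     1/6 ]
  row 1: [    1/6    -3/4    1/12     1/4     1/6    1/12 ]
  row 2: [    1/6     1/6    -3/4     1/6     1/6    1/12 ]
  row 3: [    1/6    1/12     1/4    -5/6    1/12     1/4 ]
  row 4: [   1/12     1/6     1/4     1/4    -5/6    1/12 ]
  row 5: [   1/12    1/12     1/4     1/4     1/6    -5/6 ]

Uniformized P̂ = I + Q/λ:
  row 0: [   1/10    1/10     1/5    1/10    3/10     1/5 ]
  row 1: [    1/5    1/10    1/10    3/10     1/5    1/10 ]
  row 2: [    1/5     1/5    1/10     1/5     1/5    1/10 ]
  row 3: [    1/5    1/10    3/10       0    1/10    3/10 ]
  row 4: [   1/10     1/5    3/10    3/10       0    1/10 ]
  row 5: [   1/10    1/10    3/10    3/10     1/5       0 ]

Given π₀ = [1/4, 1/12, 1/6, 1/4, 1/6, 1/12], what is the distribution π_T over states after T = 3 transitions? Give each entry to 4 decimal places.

π = [0.1553, 0.1379, 0.2143, 0.1883, 0.1620, 0.1422]

t=0: π = [0.2500, 0.0833, 0.1667, 0.2500, 0.1667, 0.0833]
t=1: π = [0.1500, 0.1333, 0.2250, 0.1583, 0.1667, 0.1667]
t=2: π = [0.1517, 0.1392, 0.2133, 0.2000, 0.1658, 0.1300]
t=3: π = [0.1553, 0.1379, 0.2143, 0.1883, 0.1620, 0.1422]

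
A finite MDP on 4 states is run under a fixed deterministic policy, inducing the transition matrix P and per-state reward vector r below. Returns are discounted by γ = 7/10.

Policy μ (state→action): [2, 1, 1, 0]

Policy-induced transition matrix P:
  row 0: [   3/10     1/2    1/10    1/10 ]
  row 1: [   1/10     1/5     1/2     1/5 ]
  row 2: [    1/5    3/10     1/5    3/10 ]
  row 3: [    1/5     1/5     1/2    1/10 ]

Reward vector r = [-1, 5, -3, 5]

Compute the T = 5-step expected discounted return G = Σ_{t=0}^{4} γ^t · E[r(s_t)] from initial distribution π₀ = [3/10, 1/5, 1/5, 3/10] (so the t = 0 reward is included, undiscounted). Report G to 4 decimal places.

t=0: π = [0.3000, 0.2000, 0.2000, 0.3000], E[r] = 1.6000, γ^t·E[r] = 1.600000, running G = 1.600000
t=1: π = [0.2100, 0.3100, 0.3200, 0.1600], E[r] = 1.1800, γ^t·E[r] = 0.826000, running G = 2.426000
t=2: π = [0.1900, 0.2950, 0.3200, 0.1950], E[r] = 1.3000, γ^t·E[r] = 0.637000, running G = 3.063000
t=3: π = [0.1895, 0.2890, 0.3280, 0.1935], E[r] = 1.2390, γ^t·E[r] = 0.424977, running G = 3.487977
t=4: π = [0.1901, 0.2897, 0.3258, 0.1945], E[r] = 1.2533, γ^t·E[r] = 0.300917, running G = 3.788894

G = 3.7889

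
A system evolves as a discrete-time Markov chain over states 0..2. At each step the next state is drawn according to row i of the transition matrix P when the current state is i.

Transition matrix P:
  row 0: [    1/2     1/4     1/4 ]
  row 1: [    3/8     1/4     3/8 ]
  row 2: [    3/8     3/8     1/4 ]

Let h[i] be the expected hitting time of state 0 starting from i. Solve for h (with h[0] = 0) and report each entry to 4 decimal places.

First-step conditioning: h[0] = 0; for i ≠ 0, h[i] = 1 + Σ_k P[i][k]·h[k].
  h[1] = 1 + 1/4·h[1] + 3/8·h[2]
  h[2] = 1 + 3/8·h[1] + 1/4·h[2]
Solving the 2×2 linear system over states ≠ 0 gives exactly h = [0, 8/3, 8/3] (h[0] = 0 is the target).

h = [0.0000, 2.6667, 2.6667]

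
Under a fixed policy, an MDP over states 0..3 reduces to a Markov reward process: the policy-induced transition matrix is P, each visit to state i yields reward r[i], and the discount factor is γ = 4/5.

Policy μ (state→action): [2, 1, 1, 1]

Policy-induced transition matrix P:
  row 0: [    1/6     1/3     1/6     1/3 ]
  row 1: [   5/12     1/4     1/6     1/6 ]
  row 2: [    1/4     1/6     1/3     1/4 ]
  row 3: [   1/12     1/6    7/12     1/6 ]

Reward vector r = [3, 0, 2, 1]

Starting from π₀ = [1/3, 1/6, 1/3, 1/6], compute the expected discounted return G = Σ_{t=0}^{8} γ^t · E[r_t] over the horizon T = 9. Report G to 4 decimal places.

G = 6.9584

t=0: π = [0.3333, 0.1667, 0.3333, 0.1667], E[r] = 1.8333, γ^t·E[r] = 1.833333, running G = 1.833333
t=1: π = [0.2222, 0.2361, 0.2917, 0.2500], E[r] = 1.5000, γ^t·E[r] = 1.200000, running G = 3.033333
t=2: π = [0.2292, 0.2234, 0.3194, 0.2280], E[r] = 1.5544, γ^t·E[r] = 0.994815, running G = 4.028148
t=3: π = [0.2301, 0.2235, 0.3149, 0.2315], E[r] = 1.5517, γ^t·E[r] = 0.794469, running G = 4.822617
t=4: π = [0.2295, 0.2236, 0.3156, 0.2313], E[r] = 1.5509, γ^t·E[r] = 0.635263, running G = 5.457880
t=5: π = [0.2296, 0.2236, 0.3156, 0.2312], E[r] = 1.5513, γ^t·E[r] = 0.508326, running G = 5.966206
t=6: π = [0.2296, 0.2236, 0.3156, 0.2312], E[r] = 1.5512, γ^t·E[r] = 0.406644, running G = 6.372850
t=7: π = [0.2296, 0.2236, 0.3156, 0.2312], E[r] = 1.5512, γ^t·E[r] = 0.325317, running G = 6.698167
t=8: π = [0.2296, 0.2236, 0.3156, 0.2312], E[r] = 1.5512, γ^t·E[r] = 0.260254, running G = 6.958421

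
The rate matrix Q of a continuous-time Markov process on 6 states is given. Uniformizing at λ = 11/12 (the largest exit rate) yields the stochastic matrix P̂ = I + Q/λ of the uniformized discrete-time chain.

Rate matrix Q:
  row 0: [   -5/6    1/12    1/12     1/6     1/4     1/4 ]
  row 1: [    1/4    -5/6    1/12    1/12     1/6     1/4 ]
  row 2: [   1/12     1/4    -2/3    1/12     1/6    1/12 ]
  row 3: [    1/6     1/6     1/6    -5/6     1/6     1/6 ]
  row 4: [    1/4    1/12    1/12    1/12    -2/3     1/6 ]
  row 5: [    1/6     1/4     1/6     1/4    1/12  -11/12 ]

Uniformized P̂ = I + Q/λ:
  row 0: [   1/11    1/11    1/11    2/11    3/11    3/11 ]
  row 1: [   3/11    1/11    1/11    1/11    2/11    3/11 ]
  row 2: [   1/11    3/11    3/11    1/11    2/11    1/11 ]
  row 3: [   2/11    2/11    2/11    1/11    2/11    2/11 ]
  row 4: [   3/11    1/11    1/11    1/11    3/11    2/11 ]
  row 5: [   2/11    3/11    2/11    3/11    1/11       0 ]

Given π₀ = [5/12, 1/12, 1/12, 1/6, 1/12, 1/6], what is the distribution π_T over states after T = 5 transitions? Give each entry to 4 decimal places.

t=0: π = [0.4167, 0.0833, 0.0833, 0.1667, 0.0833, 0.1667]
t=1: π = [0.1515, 0.1515, 0.1364, 0.1591, 0.2121, 0.1894]
t=2: π = [0.1887, 0.1646, 0.1474, 0.1391, 0.1977, 0.1625]
t=3: π = [0.1842, 0.1599, 0.1451, 0.1376, 0.2022, 0.1710]
t=4: π = [0.1848, 0.1609, 0.1454, 0.1387, 0.2014, 0.1688]
t=5: π = [0.1847, 0.1606, 0.1453, 0.1384, 0.2016, 0.1693]

π = [0.1847, 0.1606, 0.1453, 0.1384, 0.2016, 0.1693]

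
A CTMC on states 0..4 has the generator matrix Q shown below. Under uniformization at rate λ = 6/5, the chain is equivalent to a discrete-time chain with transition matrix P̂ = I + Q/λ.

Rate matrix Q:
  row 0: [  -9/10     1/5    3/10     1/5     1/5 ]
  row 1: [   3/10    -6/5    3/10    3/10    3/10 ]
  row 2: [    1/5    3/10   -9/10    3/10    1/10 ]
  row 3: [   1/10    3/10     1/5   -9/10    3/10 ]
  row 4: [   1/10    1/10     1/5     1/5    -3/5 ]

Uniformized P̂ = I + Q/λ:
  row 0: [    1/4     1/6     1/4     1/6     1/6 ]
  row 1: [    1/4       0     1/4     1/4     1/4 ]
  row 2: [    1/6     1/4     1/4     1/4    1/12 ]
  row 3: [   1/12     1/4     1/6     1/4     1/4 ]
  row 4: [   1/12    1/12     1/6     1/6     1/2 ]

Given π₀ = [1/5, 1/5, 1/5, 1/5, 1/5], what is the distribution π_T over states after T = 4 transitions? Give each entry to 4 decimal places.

π = [0.1520, 0.1541, 0.2098, 0.2150, 0.2691]

t=0: π = [0.2000, 0.2000, 0.2000, 0.2000, 0.2000]
t=1: π = [0.1667, 0.1500, 0.2167, 0.2167, 0.2500]
t=2: π = [0.1542, 0.1569, 0.2111, 0.2153, 0.2625]
t=3: π = [0.1528, 0.1542, 0.2102, 0.2153, 0.2676]
t=4: π = [0.1520, 0.1541, 0.2098, 0.2150, 0.2691]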